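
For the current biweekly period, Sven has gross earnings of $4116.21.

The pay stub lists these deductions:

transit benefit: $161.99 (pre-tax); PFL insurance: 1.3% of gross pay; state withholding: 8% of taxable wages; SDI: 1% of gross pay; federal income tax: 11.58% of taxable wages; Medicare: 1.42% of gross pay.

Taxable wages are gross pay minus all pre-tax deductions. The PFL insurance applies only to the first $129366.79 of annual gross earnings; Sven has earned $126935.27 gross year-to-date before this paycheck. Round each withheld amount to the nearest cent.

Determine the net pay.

$3048.76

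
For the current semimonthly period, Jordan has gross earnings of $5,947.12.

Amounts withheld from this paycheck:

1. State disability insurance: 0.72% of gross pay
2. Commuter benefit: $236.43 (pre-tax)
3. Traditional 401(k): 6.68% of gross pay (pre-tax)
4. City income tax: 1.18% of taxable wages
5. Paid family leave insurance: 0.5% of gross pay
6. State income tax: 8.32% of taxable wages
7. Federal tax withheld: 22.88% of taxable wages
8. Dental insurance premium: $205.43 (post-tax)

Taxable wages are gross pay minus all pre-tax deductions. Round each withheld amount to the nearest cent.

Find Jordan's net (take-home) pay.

$3,314.94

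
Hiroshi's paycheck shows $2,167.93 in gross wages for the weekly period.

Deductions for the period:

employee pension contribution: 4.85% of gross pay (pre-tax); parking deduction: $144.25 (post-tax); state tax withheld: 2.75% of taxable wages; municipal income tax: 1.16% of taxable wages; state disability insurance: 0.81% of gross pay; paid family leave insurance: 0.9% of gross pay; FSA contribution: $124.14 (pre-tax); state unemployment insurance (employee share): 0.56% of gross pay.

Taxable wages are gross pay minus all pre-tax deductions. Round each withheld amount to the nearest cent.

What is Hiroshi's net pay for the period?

Employee pension contribution: $2,167.93 × 0.0485 = $105.14
FSA contribution: $124.14
Pre-tax total = $105.14 + $124.14 = $229.28
Taxable wages = $2,167.93 − $229.28 = $1,938.65
Municipal income tax: $1,938.65 × 0.0116 = $22.49
State tax withheld: $1,938.65 × 0.0275 = $53.31
State unemployment insurance (employee share): $2,167.93 × 0.0056 = $12.14
State disability insurance: $2,167.93 × 0.0081 = $17.56
Paid family leave insurance: $2,167.93 × 0.009 = $19.51
Parking deduction: $144.25
Total deductions = $105.14 + $124.14 + $22.49 + $53.31 + $12.14 + $17.56 + $19.51 + $144.25 = $498.54
Net pay = $2,167.93 − $498.54 = $1,669.39

$1,669.39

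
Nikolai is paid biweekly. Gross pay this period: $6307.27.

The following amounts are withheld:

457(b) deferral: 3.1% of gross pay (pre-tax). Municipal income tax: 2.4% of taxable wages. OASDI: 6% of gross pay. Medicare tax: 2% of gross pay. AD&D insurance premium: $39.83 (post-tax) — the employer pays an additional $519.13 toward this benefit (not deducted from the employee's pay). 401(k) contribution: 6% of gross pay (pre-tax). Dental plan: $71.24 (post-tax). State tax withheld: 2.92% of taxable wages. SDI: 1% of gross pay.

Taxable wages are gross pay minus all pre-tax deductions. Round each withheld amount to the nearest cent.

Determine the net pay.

457(b) deferral: $6307.27 × 0.031 = $195.53
401(k) contribution: $6307.27 × 0.06 = $378.44
Pre-tax total = $195.53 + $378.44 = $573.97
Taxable wages = $6307.27 − $573.97 = $5733.30
Municipal income tax: $5733.30 × 0.024 = $137.60
State tax withheld: $5733.30 × 0.0292 = $167.41
SDI: $6307.27 × 0.01 = $63.07
OASDI: $6307.27 × 0.06 = $378.44
Medicare tax: $6307.27 × 0.02 = $126.15
AD&D insurance premium: $39.83
Dental plan: $71.24
(Employer's $519.13 toward AD&D insurance premium is not withheld from the employee.)
Total deductions = $195.53 + $378.44 + $137.60 + $167.41 + $63.07 + $378.44 + $126.15 + $39.83 + $71.24 = $1557.71
Net pay = $6307.27 − $1557.71 = $4749.56

$4749.56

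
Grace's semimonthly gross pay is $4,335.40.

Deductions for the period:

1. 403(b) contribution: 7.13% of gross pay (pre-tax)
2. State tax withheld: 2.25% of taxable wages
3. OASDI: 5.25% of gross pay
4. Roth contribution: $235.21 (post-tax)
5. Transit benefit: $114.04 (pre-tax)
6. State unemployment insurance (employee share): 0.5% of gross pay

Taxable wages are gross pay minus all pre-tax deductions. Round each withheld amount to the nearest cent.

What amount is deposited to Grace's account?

Transit benefit: $114.04
403(b) contribution: $4,335.40 × 0.0713 = $309.11
Pre-tax total = $114.04 + $309.11 = $423.15
Taxable wages = $4,335.40 − $423.15 = $3,912.25
State tax withheld: $3,912.25 × 0.0225 = $88.03
State unemployment insurance (employee share): $4,335.40 × 0.005 = $21.68
OASDI: $4,335.40 × 0.0525 = $227.61
Roth contribution: $235.21
Total deductions = $114.04 + $309.11 + $88.03 + $21.68 + $227.61 + $235.21 = $995.68
Net pay = $4,335.40 − $995.68 = $3,339.72

$3,339.72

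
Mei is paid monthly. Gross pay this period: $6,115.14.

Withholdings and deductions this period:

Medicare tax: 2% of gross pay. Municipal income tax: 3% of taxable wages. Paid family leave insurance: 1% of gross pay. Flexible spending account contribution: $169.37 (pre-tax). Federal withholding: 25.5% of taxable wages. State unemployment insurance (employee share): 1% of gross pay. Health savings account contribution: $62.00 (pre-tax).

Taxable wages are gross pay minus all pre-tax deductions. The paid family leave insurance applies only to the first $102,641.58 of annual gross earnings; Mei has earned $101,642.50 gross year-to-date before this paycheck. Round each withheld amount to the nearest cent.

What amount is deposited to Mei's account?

$4,013.46

Health savings account contribution: $62.00
Flexible spending account contribution: $169.37
Pre-tax total = $62.00 + $169.37 = $231.37
Taxable wages = $6,115.14 − $231.37 = $5,883.77
Municipal income tax: $5,883.77 × 0.03 = $176.51
Federal withholding: $5,883.77 × 0.255 = $1,500.36
Paid family leave insurance: only $102,641.58 − $101,642.50 = $999.08 of this check is subject → $999.08 × 0.01 = $9.99
State unemployment insurance (employee share): $6,115.14 × 0.01 = $61.15
Medicare tax: $6,115.14 × 0.02 = $122.30
Total deductions = $62.00 + $169.37 + $176.51 + $1,500.36 + $9.99 + $61.15 + $122.30 = $2,101.68
Net pay = $6,115.14 − $2,101.68 = $4,013.46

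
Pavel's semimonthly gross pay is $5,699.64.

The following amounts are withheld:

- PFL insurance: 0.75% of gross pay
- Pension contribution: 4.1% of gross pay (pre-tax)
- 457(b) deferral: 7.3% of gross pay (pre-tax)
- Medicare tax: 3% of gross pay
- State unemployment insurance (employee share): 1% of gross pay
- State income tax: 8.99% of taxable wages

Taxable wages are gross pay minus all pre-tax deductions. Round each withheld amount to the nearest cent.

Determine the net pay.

457(b) deferral: $5,699.64 × 0.073 = $416.07
Pension contribution: $5,699.64 × 0.041 = $233.69
Pre-tax total = $416.07 + $233.69 = $649.76
Taxable wages = $5,699.64 − $649.76 = $5,049.88
State income tax: $5,049.88 × 0.0899 = $453.98
Medicare tax: $5,699.64 × 0.03 = $170.99
State unemployment insurance (employee share): $5,699.64 × 0.01 = $57.00
PFL insurance: $5,699.64 × 0.0075 = $42.75
Total deductions = $416.07 + $233.69 + $453.98 + $170.99 + $57.00 + $42.75 = $1,374.48
Net pay = $5,699.64 − $1,374.48 = $4,325.16

$4,325.16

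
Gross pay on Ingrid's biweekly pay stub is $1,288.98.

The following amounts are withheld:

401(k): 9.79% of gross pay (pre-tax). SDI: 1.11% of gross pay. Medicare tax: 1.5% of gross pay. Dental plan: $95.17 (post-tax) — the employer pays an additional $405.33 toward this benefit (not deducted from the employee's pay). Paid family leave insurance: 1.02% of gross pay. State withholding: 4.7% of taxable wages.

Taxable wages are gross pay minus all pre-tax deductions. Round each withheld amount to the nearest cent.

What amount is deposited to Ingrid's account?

401(k): $1,288.98 × 0.0979 = $126.19
Taxable wages = $1,288.98 − $126.19 = $1,162.79
State withholding: $1,162.79 × 0.047 = $54.65
SDI: $1,288.98 × 0.0111 = $14.31
Medicare tax: $1,288.98 × 0.015 = $19.33
Paid family leave insurance: $1,288.98 × 0.0102 = $13.15
Dental plan: $95.17
(Employer's $405.33 toward dental plan is not withheld from the employee.)
Total deductions = $126.19 + $54.65 + $14.31 + $19.33 + $13.15 + $95.17 = $322.80
Net pay = $1,288.98 − $322.80 = $966.18

$966.18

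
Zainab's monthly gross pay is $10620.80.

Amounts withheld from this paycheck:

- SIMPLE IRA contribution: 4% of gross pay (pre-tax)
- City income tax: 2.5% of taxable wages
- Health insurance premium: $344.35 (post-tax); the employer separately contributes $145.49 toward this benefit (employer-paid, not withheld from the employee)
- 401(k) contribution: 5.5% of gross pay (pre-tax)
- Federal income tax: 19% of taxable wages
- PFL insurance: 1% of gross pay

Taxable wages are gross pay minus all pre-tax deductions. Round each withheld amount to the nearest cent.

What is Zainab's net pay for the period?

401(k) contribution: $10620.80 × 0.055 = $584.14
SIMPLE IRA contribution: $10620.80 × 0.04 = $424.83
Pre-tax total = $584.14 + $424.83 = $1008.97
Taxable wages = $10620.80 − $1008.97 = $9611.83
Federal income tax: $9611.83 × 0.19 = $1826.25
City income tax: $9611.83 × 0.025 = $240.30
PFL insurance: $10620.80 × 0.01 = $106.21
Health insurance premium: $344.35
(Employer's $145.49 toward health insurance premium is not withheld from the employee.)
Total deductions = $584.14 + $424.83 + $1826.25 + $240.30 + $106.21 + $344.35 = $3526.08
Net pay = $10620.80 − $3526.08 = $7094.72

$7094.72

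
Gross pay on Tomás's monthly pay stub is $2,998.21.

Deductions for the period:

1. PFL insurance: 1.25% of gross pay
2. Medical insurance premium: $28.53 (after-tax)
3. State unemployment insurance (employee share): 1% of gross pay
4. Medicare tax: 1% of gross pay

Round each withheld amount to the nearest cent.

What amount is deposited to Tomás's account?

PFL insurance: $2,998.21 × 0.0125 = $37.48
State unemployment insurance (employee share): $2,998.21 × 0.01 = $29.98
Medicare tax: $2,998.21 × 0.01 = $29.98
Medical insurance premium: $28.53
Total deductions = $37.48 + $29.98 + $29.98 + $28.53 = $125.97
Net pay = $2,998.21 − $125.97 = $2,872.24

$2,872.24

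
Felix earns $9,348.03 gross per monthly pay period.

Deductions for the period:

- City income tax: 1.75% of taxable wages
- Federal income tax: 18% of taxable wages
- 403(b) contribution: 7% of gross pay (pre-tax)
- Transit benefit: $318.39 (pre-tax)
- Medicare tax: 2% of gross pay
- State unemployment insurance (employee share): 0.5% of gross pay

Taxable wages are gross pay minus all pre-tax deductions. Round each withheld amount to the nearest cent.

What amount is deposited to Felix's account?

403(b) contribution: $9,348.03 × 0.07 = $654.36
Transit benefit: $318.39
Pre-tax total = $654.36 + $318.39 = $972.75
Taxable wages = $9,348.03 − $972.75 = $8,375.28
City income tax: $8,375.28 × 0.0175 = $146.57
Federal income tax: $8,375.28 × 0.18 = $1,507.55
Medicare tax: $9,348.03 × 0.02 = $186.96
State unemployment insurance (employee share): $9,348.03 × 0.005 = $46.74
Total deductions = $654.36 + $318.39 + $146.57 + $1,507.55 + $186.96 + $46.74 = $2,860.57
Net pay = $9,348.03 − $2,860.57 = $6,487.46

$6,487.46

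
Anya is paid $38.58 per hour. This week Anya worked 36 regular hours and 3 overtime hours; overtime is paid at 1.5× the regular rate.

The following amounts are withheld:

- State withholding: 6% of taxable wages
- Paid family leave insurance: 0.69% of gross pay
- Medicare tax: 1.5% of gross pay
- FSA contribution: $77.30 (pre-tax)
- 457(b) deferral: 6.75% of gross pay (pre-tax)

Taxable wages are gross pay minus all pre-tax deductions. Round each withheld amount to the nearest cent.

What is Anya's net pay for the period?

$1262.72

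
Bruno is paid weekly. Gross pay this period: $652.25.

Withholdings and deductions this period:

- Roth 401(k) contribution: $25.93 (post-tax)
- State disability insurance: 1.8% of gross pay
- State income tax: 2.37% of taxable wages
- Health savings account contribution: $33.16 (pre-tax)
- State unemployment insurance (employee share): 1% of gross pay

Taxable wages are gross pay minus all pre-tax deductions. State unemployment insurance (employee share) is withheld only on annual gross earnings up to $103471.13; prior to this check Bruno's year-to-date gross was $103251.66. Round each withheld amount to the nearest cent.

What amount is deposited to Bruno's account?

$564.56

Health savings account contribution: $33.16
Taxable wages = $652.25 − $33.16 = $619.09
State income tax: $619.09 × 0.0237 = $14.67
State disability insurance: $652.25 × 0.018 = $11.74
State unemployment insurance (employee share): only $103471.13 − $103251.66 = $219.47 of this check is subject → $219.47 × 0.01 = $2.19
Roth 401(k) contribution: $25.93
Total deductions = $33.16 + $14.67 + $11.74 + $2.19 + $25.93 = $87.69
Net pay = $652.25 − $87.69 = $564.56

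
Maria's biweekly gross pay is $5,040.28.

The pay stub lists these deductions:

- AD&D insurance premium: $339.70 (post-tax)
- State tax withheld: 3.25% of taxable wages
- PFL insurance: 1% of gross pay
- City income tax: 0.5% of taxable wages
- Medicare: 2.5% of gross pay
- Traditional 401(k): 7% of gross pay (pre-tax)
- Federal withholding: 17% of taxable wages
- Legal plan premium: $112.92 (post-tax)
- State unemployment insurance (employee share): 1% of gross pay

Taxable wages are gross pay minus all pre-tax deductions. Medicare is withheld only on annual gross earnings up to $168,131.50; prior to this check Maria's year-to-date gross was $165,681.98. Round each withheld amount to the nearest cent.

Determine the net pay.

$3,100.15

Traditional 401(k): $5,040.28 × 0.07 = $352.82
Taxable wages = $5,040.28 − $352.82 = $4,687.46
Federal withholding: $4,687.46 × 0.17 = $796.87
City income tax: $4,687.46 × 0.005 = $23.44
State tax withheld: $4,687.46 × 0.0325 = $152.34
Medicare: only $168,131.50 − $165,681.98 = $2,449.52 of this check is subject → $2,449.52 × 0.025 = $61.24
State unemployment insurance (employee share): $5,040.28 × 0.01 = $50.40
PFL insurance: $5,040.28 × 0.01 = $50.40
AD&D insurance premium: $339.70
Legal plan premium: $112.92
Total deductions = $352.82 + $796.87 + $23.44 + $152.34 + $61.24 + $50.40 + $50.40 + $339.70 + $112.92 = $1,940.13
Net pay = $5,040.28 − $1,940.13 = $3,100.15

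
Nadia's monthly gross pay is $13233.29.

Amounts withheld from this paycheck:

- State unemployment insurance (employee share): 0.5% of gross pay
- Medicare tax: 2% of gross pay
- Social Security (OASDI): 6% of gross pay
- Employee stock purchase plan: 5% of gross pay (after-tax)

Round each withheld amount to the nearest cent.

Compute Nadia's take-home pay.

$11446.79

Medicare tax: $13233.29 × 0.02 = $264.67
State unemployment insurance (employee share): $13233.29 × 0.005 = $66.17
Social Security (OASDI): $13233.29 × 0.06 = $794.00
Employee stock purchase plan: $13233.29 × 0.05 = $661.66
Total deductions = $264.67 + $66.17 + $794.00 + $661.66 = $1786.50
Net pay = $13233.29 − $1786.50 = $11446.79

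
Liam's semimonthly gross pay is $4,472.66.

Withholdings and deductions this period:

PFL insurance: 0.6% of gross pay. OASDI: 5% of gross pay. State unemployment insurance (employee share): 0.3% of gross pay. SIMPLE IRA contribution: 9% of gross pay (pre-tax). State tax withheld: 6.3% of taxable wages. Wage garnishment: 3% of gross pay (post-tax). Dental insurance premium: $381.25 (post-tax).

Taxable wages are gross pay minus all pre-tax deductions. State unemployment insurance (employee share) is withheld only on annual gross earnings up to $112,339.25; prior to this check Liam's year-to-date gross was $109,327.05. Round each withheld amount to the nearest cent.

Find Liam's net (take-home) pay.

SIMPLE IRA contribution: $4,472.66 × 0.09 = $402.54
Taxable wages = $4,472.66 − $402.54 = $4,070.12
State tax withheld: $4,070.12 × 0.063 = $256.42
State unemployment insurance (employee share): only $112,339.25 − $109,327.05 = $3,012.20 of this check is subject → $3,012.20 × 0.003 = $9.04
PFL insurance: $4,472.66 × 0.006 = $26.84
OASDI: $4,472.66 × 0.05 = $223.63
Wage garnishment: $4,472.66 × 0.03 = $134.18
Dental insurance premium: $381.25
Total deductions = $402.54 + $256.42 + $9.04 + $26.84 + $223.63 + $134.18 + $381.25 = $1,433.90
Net pay = $4,472.66 − $1,433.90 = $3,038.76

$3,038.76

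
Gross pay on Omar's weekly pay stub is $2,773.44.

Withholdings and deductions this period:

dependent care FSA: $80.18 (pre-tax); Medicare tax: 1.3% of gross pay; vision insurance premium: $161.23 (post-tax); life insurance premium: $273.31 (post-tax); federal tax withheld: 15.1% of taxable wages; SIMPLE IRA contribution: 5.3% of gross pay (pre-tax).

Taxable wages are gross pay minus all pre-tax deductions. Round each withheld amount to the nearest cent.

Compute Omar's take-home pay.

Dependent care FSA: $80.18
SIMPLE IRA contribution: $2,773.44 × 0.053 = $146.99
Pre-tax total = $80.18 + $146.99 = $227.17
Taxable wages = $2,773.44 − $227.17 = $2,546.27
Federal tax withheld: $2,546.27 × 0.151 = $384.49
Medicare tax: $2,773.44 × 0.013 = $36.05
Vision insurance premium: $161.23
Life insurance premium: $273.31
Total deductions = $80.18 + $146.99 + $384.49 + $36.05 + $161.23 + $273.31 = $1,082.25
Net pay = $2,773.44 − $1,082.25 = $1,691.19

$1,691.19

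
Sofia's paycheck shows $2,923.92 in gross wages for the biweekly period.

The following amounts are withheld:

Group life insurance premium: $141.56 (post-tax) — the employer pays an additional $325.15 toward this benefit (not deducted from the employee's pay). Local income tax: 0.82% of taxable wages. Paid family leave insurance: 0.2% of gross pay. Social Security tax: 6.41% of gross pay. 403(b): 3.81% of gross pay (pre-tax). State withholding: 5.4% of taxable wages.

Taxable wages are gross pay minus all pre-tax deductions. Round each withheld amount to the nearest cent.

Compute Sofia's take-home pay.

$2,302.75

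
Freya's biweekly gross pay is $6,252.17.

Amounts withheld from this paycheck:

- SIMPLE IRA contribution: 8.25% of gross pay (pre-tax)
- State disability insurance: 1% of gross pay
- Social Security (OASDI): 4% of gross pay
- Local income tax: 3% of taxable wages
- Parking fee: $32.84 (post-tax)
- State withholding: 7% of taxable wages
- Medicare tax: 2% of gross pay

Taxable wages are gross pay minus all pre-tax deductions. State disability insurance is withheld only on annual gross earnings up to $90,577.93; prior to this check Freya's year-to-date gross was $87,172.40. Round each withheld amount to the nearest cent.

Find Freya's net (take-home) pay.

$4,720.70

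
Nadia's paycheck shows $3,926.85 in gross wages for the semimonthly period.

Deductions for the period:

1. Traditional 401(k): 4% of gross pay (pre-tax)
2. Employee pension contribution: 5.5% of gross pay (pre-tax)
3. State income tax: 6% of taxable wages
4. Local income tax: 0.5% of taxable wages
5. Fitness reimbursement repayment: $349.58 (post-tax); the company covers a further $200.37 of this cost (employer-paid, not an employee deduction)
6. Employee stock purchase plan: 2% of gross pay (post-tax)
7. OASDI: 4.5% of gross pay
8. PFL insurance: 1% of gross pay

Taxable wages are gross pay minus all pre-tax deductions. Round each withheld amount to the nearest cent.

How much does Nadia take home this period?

$2,678.70

Traditional 401(k): $3,926.85 × 0.04 = $157.07
Employee pension contribution: $3,926.85 × 0.055 = $215.98
Pre-tax total = $157.07 + $215.98 = $373.05
Taxable wages = $3,926.85 − $373.05 = $3,553.80
State income tax: $3,553.80 × 0.06 = $213.23
Local income tax: $3,553.80 × 0.005 = $17.77
OASDI: $3,926.85 × 0.045 = $176.71
PFL insurance: $3,926.85 × 0.01 = $39.27
Employee stock purchase plan: $3,926.85 × 0.02 = $78.54
Fitness reimbursement repayment: $349.58
(Employer's $200.37 toward fitness reimbursement repayment is not withheld from the employee.)
Total deductions = $157.07 + $215.98 + $213.23 + $17.77 + $176.71 + $39.27 + $78.54 + $349.58 = $1,248.15
Net pay = $3,926.85 − $1,248.15 = $2,678.70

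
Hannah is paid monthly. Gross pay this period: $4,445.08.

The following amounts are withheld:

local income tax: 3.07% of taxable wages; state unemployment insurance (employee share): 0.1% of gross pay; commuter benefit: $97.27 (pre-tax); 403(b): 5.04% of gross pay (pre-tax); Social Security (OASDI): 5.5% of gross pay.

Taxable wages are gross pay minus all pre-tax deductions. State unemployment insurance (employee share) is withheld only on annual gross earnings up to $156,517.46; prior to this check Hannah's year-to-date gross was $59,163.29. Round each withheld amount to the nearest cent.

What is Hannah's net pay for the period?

$3,748.25

403(b): $4,445.08 × 0.0504 = $224.03
Commuter benefit: $97.27
Pre-tax total = $224.03 + $97.27 = $321.30
Taxable wages = $4,445.08 − $321.30 = $4,123.78
Local income tax: $4,123.78 × 0.0307 = $126.60
Social Security (OASDI): $4,445.08 × 0.055 = $244.48
State unemployment insurance (employee share): cap not yet reached, full $4,445.08 is subject → $4,445.08 × 0.001 = $4.45
Total deductions = $224.03 + $97.27 + $126.60 + $244.48 + $4.45 = $696.83
Net pay = $4,445.08 − $696.83 = $3,748.25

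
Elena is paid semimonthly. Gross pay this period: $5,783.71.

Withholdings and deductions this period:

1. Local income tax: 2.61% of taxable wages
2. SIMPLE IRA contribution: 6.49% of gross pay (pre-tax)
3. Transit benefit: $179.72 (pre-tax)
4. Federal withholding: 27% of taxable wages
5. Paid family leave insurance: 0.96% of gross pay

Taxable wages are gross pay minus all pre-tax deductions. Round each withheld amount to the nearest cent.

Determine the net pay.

$3,624.91

SIMPLE IRA contribution: $5,783.71 × 0.0649 = $375.36
Transit benefit: $179.72
Pre-tax total = $375.36 + $179.72 = $555.08
Taxable wages = $5,783.71 − $555.08 = $5,228.63
Local income tax: $5,228.63 × 0.0261 = $136.47
Federal withholding: $5,228.63 × 0.27 = $1,411.73
Paid family leave insurance: $5,783.71 × 0.0096 = $55.52
Total deductions = $375.36 + $179.72 + $136.47 + $1,411.73 + $55.52 = $2,158.80
Net pay = $5,783.71 − $2,158.80 = $3,624.91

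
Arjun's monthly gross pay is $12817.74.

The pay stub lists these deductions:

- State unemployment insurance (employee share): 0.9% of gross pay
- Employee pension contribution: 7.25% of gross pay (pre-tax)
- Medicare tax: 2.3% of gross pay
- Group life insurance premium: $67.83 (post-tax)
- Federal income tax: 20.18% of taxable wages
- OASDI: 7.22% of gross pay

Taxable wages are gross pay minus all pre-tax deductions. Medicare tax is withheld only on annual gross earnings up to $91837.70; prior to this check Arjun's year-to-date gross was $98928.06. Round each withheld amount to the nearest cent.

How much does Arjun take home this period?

Employee pension contribution: $12817.74 × 0.0725 = $929.29
Taxable wages = $12817.74 − $929.29 = $11888.45
Federal income tax: $11888.45 × 0.2018 = $2399.09
OASDI: $12817.74 × 0.0722 = $925.44
Medicare tax: annual cap $91837.70 already reached (YTD $98928.06), so $0.00
State unemployment insurance (employee share): $12817.74 × 0.009 = $115.36
Group life insurance premium: $67.83
Total deductions = $929.29 + $2399.09 + $925.44 + $0.00 + $115.36 + $67.83 = $4437.01
Net pay = $12817.74 − $4437.01 = $8380.73

$8380.73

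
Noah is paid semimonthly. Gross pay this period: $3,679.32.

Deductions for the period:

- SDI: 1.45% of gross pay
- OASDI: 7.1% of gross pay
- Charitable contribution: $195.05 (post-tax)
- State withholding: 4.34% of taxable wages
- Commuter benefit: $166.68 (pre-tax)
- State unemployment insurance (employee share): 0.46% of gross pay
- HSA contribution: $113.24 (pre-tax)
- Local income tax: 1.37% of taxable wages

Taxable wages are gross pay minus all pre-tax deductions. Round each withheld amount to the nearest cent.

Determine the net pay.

HSA contribution: $113.24
Commuter benefit: $166.68
Pre-tax total = $113.24 + $166.68 = $279.92
Taxable wages = $3,679.32 − $279.92 = $3,399.40
Local income tax: $3,399.40 × 0.0137 = $46.57
State withholding: $3,399.40 × 0.0434 = $147.53
State unemployment insurance (employee share): $3,679.32 × 0.0046 = $16.92
OASDI: $3,679.32 × 0.071 = $261.23
SDI: $3,679.32 × 0.0145 = $53.35
Charitable contribution: $195.05
Total deductions = $113.24 + $166.68 + $46.57 + $147.53 + $16.92 + $261.23 + $53.35 + $195.05 = $1,000.57
Net pay = $3,679.32 − $1,000.57 = $2,678.75

$2,678.75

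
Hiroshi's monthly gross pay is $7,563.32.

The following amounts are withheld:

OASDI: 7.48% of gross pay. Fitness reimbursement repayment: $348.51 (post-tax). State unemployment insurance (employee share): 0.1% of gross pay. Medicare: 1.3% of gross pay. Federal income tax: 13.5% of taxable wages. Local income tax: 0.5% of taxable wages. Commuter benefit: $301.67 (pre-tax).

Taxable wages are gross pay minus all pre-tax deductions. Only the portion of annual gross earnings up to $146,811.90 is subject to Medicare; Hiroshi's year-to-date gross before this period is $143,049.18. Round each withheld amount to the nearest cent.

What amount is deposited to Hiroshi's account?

$5,274.29

Commuter benefit: $301.67
Taxable wages = $7,563.32 − $301.67 = $7,261.65
Federal income tax: $7,261.65 × 0.135 = $980.32
Local income tax: $7,261.65 × 0.005 = $36.31
State unemployment insurance (employee share): $7,563.32 × 0.001 = $7.56
OASDI: $7,563.32 × 0.0748 = $565.74
Medicare: only $146,811.90 − $143,049.18 = $3,762.72 of this check is subject → $3,762.72 × 0.013 = $48.92
Fitness reimbursement repayment: $348.51
Total deductions = $301.67 + $980.32 + $36.31 + $7.56 + $565.74 + $48.92 + $348.51 = $2,289.03
Net pay = $7,563.32 − $2,289.03 = $5,274.29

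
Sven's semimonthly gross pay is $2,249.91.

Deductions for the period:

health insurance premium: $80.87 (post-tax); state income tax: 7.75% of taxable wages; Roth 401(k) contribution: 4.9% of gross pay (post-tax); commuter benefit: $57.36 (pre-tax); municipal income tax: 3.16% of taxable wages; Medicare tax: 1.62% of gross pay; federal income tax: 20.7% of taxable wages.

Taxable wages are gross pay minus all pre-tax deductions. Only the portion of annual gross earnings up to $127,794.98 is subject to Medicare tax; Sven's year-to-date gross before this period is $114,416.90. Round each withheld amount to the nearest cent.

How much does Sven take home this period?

Commuter benefit: $57.36
Taxable wages = $2,249.91 − $57.36 = $2,192.55
Municipal income tax: $2,192.55 × 0.0316 = $69.28
Federal income tax: $2,192.55 × 0.207 = $453.86
State income tax: $2,192.55 × 0.0775 = $169.92
Medicare tax: cap not yet reached, full $2,249.91 is subject → $2,249.91 × 0.0162 = $36.45
Health insurance premium: $80.87
Roth 401(k) contribution: $2,249.91 × 0.049 = $110.25
Total deductions = $57.36 + $69.28 + $453.86 + $169.92 + $36.45 + $80.87 + $110.25 = $977.99
Net pay = $2,249.91 − $977.99 = $1,271.92

$1,271.92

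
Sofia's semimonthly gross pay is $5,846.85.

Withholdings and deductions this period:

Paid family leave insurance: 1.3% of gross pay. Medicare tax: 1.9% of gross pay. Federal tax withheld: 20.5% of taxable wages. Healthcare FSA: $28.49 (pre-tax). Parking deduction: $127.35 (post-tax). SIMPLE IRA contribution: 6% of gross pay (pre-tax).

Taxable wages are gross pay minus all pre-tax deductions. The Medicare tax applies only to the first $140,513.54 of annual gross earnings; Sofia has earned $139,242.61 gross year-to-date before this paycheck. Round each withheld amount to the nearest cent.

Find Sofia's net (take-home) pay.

SIMPLE IRA contribution: $5,846.85 × 0.06 = $350.81
Healthcare FSA: $28.49
Pre-tax total = $350.81 + $28.49 = $379.30
Taxable wages = $5,846.85 − $379.30 = $5,467.55
Federal tax withheld: $5,467.55 × 0.205 = $1,120.85
Paid family leave insurance: $5,846.85 × 0.013 = $76.01
Medicare tax: only $140,513.54 − $139,242.61 = $1,270.93 of this check is subject → $1,270.93 × 0.019 = $24.15
Parking deduction: $127.35
Total deductions = $350.81 + $28.49 + $1,120.85 + $76.01 + $24.15 + $127.35 = $1,727.66
Net pay = $5,846.85 − $1,727.66 = $4,119.19

$4,119.19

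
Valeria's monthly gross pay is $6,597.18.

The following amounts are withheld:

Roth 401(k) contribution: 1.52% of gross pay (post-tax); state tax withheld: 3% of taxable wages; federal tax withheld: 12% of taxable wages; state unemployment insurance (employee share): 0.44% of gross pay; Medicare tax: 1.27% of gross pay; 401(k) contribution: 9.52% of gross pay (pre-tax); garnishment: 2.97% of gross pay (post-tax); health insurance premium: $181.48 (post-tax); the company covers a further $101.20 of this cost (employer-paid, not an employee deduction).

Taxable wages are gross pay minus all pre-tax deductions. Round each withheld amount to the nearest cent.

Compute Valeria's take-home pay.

$4,483.25

401(k) contribution: $6,597.18 × 0.0952 = $628.05
Taxable wages = $6,597.18 − $628.05 = $5,969.13
State tax withheld: $5,969.13 × 0.03 = $179.07
Federal tax withheld: $5,969.13 × 0.12 = $716.30
State unemployment insurance (employee share): $6,597.18 × 0.0044 = $29.03
Medicare tax: $6,597.18 × 0.0127 = $83.78
Roth 401(k) contribution: $6,597.18 × 0.0152 = $100.28
Garnishment: $6,597.18 × 0.0297 = $195.94
Health insurance premium: $181.48
(Employer's $101.20 toward health insurance premium is not withheld from the employee.)
Total deductions = $628.05 + $179.07 + $716.30 + $29.03 + $83.78 + $100.28 + $195.94 + $181.48 = $2,113.93
Net pay = $6,597.18 − $2,113.93 = $4,483.25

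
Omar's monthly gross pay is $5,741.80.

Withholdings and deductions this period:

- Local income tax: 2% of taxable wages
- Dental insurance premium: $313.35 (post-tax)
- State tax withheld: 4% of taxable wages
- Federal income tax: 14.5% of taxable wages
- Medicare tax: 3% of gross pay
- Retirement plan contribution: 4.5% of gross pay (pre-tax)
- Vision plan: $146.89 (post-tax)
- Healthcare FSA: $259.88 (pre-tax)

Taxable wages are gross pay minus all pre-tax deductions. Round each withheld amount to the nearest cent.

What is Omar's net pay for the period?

$3,520.23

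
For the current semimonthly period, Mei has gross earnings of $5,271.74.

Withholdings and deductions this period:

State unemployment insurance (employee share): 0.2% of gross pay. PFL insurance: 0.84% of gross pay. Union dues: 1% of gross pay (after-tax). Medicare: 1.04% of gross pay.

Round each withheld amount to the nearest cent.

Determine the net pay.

Medicare: $5,271.74 × 0.0104 = $54.83
State unemployment insurance (employee share): $5,271.74 × 0.002 = $10.54
PFL insurance: $5,271.74 × 0.0084 = $44.28
Union dues: $5,271.74 × 0.01 = $52.72
Total deductions = $54.83 + $10.54 + $44.28 + $52.72 = $162.37
Net pay = $5,271.74 − $162.37 = $5,109.37

$5,109.37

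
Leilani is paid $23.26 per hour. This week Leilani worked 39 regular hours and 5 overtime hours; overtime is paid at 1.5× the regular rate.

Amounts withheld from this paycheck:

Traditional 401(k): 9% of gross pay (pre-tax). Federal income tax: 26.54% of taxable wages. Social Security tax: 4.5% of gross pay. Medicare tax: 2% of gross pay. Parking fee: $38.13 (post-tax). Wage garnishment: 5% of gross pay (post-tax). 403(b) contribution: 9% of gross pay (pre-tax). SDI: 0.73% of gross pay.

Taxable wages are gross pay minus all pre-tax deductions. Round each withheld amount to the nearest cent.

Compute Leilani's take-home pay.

Regular pay: 39 × $23.26 = $907.14
Overtime pay: 5 × $23.26 × 1.5 = $174.45
Gross pay = $907.14 + $174.45 = $1081.59
Traditional 401(k): $1081.59 × 0.09 = $97.34
403(b) contribution: $1081.59 × 0.09 = $97.34
Pre-tax total = $97.34 + $97.34 = $194.68
Taxable wages = $1081.59 − $194.68 = $886.91
Federal income tax: $886.91 × 0.2654 = $235.39
SDI: $1081.59 × 0.0073 = $7.90
Social Security tax: $1081.59 × 0.045 = $48.67
Medicare tax: $1081.59 × 0.02 = $21.63
Parking fee: $38.13
Wage garnishment: $1081.59 × 0.05 = $54.08
Total deductions = $97.34 + $97.34 + $235.39 + $7.90 + $48.67 + $21.63 + $38.13 + $54.08 = $600.48
Net pay = $1081.59 − $600.48 = $481.11

$481.11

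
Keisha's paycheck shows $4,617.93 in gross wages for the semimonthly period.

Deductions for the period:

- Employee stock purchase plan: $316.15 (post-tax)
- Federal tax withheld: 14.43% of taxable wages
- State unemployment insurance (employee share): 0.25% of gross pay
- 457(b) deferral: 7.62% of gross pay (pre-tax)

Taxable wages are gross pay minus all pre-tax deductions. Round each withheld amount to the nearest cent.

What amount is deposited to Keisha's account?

$3,322.76

457(b) deferral: $4,617.93 × 0.0762 = $351.89
Taxable wages = $4,617.93 − $351.89 = $4,266.04
Federal tax withheld: $4,266.04 × 0.1443 = $615.59
State unemployment insurance (employee share): $4,617.93 × 0.0025 = $11.54
Employee stock purchase plan: $316.15
Total deductions = $351.89 + $615.59 + $11.54 + $316.15 = $1,295.17
Net pay = $4,617.93 − $1,295.17 = $3,322.76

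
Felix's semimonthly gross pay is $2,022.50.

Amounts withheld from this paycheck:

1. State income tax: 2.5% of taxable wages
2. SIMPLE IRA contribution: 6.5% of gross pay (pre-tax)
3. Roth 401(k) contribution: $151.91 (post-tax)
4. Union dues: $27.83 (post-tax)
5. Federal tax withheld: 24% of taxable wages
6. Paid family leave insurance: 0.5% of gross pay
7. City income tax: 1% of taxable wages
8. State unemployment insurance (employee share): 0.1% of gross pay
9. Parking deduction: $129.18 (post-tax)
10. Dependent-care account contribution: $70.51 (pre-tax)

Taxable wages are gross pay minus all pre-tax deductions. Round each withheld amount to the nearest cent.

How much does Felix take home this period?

SIMPLE IRA contribution: $2,022.50 × 0.065 = $131.46
Dependent-care account contribution: $70.51
Pre-tax total = $131.46 + $70.51 = $201.97
Taxable wages = $2,022.50 − $201.97 = $1,820.53
Federal tax withheld: $1,820.53 × 0.24 = $436.93
City income tax: $1,820.53 × 0.01 = $18.21
State income tax: $1,820.53 × 0.025 = $45.51
Paid family leave insurance: $2,022.50 × 0.005 = $10.11
State unemployment insurance (employee share): $2,022.50 × 0.001 = $2.02
Union dues: $27.83
Roth 401(k) contribution: $151.91
Parking deduction: $129.18
Total deductions = $131.46 + $70.51 + $436.93 + $18.21 + $45.51 + $10.11 + $2.02 + $27.83 + $151.91 + $129.18 = $1,023.67
Net pay = $2,022.50 − $1,023.67 = $998.83

$998.83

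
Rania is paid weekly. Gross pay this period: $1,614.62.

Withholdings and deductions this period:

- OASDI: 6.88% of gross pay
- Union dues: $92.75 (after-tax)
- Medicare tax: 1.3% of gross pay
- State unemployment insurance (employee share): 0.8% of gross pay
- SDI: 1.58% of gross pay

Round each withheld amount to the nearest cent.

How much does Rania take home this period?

Medicare tax: $1,614.62 × 0.013 = $20.99
OASDI: $1,614.62 × 0.0688 = $111.09
State unemployment insurance (employee share): $1,614.62 × 0.008 = $12.92
SDI: $1,614.62 × 0.0158 = $25.51
Union dues: $92.75
Total deductions = $20.99 + $111.09 + $12.92 + $25.51 + $92.75 = $263.26
Net pay = $1,614.62 − $263.26 = $1,351.36

$1,351.36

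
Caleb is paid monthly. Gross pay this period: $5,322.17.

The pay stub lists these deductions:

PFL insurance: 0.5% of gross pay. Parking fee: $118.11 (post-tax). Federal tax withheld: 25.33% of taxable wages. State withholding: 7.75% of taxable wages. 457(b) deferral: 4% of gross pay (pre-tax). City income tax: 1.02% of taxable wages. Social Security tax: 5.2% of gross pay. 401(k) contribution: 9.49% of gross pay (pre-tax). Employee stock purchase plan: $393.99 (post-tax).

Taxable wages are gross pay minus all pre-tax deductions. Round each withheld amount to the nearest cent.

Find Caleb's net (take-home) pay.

$2,218.71

457(b) deferral: $5,322.17 × 0.04 = $212.89
401(k) contribution: $5,322.17 × 0.0949 = $505.07
Pre-tax total = $212.89 + $505.07 = $717.96
Taxable wages = $5,322.17 − $717.96 = $4,604.21
Federal tax withheld: $4,604.21 × 0.2533 = $1,166.25
State withholding: $4,604.21 × 0.0775 = $356.83
City income tax: $4,604.21 × 0.0102 = $46.96
Social Security tax: $5,322.17 × 0.052 = $276.75
PFL insurance: $5,322.17 × 0.005 = $26.61
Parking fee: $118.11
Employee stock purchase plan: $393.99
Total deductions = $212.89 + $505.07 + $1,166.25 + $356.83 + $46.96 + $276.75 + $26.61 + $118.11 + $393.99 = $3,103.46
Net pay = $5,322.17 − $3,103.46 = $2,218.71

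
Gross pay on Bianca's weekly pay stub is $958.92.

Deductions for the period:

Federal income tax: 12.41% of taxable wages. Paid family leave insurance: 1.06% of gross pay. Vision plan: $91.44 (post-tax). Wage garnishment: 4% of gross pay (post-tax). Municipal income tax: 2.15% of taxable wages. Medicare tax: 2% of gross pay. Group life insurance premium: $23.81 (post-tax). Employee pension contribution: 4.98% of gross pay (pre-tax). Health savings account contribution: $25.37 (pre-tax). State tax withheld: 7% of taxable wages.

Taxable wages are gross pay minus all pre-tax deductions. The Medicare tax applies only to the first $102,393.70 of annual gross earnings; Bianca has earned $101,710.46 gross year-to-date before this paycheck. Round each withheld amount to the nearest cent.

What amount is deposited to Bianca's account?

$517.39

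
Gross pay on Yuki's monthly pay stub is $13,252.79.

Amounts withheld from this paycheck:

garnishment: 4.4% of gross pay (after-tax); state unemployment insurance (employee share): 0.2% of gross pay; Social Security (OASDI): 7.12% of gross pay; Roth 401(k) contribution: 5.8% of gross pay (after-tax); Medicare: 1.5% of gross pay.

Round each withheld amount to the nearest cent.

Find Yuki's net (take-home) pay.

Social Security (OASDI): $13,252.79 × 0.0712 = $943.60
State unemployment insurance (employee share): $13,252.79 × 0.002 = $26.51
Medicare: $13,252.79 × 0.015 = $198.79
Roth 401(k) contribution: $13,252.79 × 0.058 = $768.66
Garnishment: $13,252.79 × 0.044 = $583.12
Total deductions = $943.60 + $26.51 + $198.79 + $768.66 + $583.12 = $2,520.68
Net pay = $13,252.79 − $2,520.68 = $10,732.11

$10,732.11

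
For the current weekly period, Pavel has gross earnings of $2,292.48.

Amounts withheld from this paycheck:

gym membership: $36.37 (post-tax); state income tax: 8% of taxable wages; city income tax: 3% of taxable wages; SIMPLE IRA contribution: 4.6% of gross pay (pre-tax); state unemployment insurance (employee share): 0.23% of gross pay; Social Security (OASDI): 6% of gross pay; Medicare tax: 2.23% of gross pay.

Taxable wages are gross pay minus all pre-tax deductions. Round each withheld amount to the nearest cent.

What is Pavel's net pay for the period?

SIMPLE IRA contribution: $2,292.48 × 0.046 = $105.45
Taxable wages = $2,292.48 − $105.45 = $2,187.03
City income tax: $2,187.03 × 0.03 = $65.61
State income tax: $2,187.03 × 0.08 = $174.96
Social Security (OASDI): $2,292.48 × 0.06 = $137.55
Medicare tax: $2,292.48 × 0.0223 = $51.12
State unemployment insurance (employee share): $2,292.48 × 0.0023 = $5.27
Gym membership: $36.37
Total deductions = $105.45 + $65.61 + $174.96 + $137.55 + $51.12 + $5.27 + $36.37 = $576.33
Net pay = $2,292.48 − $576.33 = $1,716.15

$1,716.15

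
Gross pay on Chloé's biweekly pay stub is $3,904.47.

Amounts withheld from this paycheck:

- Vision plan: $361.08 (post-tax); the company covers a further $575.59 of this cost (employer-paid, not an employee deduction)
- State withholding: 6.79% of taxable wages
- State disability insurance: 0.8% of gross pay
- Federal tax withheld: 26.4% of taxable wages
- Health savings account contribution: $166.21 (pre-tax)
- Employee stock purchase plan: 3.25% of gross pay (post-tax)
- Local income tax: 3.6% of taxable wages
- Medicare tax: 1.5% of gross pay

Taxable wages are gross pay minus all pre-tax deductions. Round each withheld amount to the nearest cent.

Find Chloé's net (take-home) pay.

Health savings account contribution: $166.21
Taxable wages = $3,904.47 − $166.21 = $3,738.26
Federal tax withheld: $3,738.26 × 0.264 = $986.90
State withholding: $3,738.26 × 0.0679 = $253.83
Local income tax: $3,738.26 × 0.036 = $134.58
State disability insurance: $3,904.47 × 0.008 = $31.24
Medicare tax: $3,904.47 × 0.015 = $58.57
Employee stock purchase plan: $3,904.47 × 0.0325 = $126.90
Vision plan: $361.08
(Employer's $575.59 toward vision plan is not withheld from the employee.)
Total deductions = $166.21 + $986.90 + $253.83 + $134.58 + $31.24 + $58.57 + $126.90 + $361.08 = $2,119.31
Net pay = $3,904.47 − $2,119.31 = $1,785.16

$1,785.16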